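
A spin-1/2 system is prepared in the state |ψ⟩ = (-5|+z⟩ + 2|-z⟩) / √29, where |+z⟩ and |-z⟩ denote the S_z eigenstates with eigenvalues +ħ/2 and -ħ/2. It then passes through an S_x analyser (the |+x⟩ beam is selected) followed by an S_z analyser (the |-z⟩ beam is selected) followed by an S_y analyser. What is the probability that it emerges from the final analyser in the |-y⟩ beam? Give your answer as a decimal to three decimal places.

First analyser (S_x): P(|+x⟩) = |⟨+x|ψ⟩|² = 9/58.
After stage 1 the state is |+x⟩; P(|-z⟩) = |⟨-z|+x⟩|² = 1/2.
After stage 2 the state is |-z⟩; P(|-y⟩) = |⟨-y|-z⟩|² = 1/2.
Joint probability = 9/58 × 1/2 × 1/2 = 0.039.

0.039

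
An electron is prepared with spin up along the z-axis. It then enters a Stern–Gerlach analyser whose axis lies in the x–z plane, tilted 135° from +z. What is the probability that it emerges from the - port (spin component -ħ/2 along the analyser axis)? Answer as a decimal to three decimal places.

0.854

For spin-½, the probability of finding spin-up along an axis at angle θ to the initial spin direction is cos²(θ/2); spin-down is sin²(θ/2).
θ = 135°, so P = sin²(67.5°) ≈ 0.854.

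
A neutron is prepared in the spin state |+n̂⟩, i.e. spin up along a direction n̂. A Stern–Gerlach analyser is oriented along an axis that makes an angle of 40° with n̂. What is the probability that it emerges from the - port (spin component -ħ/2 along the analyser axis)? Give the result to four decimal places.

0.1170

For spin-½, the probability of finding spin-up along an axis at angle θ to the initial spin direction is cos²(θ/2); spin-down is sin²(θ/2).
θ = 40°, so P = sin²(20°) ≈ 0.1170.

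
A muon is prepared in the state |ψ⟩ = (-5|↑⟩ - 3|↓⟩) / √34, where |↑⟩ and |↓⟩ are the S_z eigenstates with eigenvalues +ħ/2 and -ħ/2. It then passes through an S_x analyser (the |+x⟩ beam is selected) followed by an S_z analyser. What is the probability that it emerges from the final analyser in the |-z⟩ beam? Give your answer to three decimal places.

0.471

First analyser (S_x): P(|+x⟩) = |⟨+x|ψ⟩|² = 64/68.
After stage 1 the state is |+x⟩; P(|-z⟩) = |⟨-z|+x⟩|² = 1/2.
Joint probability = 64/68 × 1/2 = 0.471.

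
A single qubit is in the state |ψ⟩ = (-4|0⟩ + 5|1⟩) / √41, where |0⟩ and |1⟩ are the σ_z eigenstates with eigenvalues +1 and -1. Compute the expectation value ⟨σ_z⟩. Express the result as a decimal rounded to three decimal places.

-0.220

⟨σ_z⟩ = |a|² - |b|² divided by |a|²+|b|², with a, b the |0⟩, |1⟩ amplitudes.
= (16 - 25)/41 = -9/41.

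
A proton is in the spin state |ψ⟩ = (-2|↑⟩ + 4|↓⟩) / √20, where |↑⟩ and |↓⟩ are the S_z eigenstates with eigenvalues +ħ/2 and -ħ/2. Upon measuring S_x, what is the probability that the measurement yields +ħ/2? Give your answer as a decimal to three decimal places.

0.100

|+x⟩ = (|↑⟩ + |↓⟩)/√2, so ⟨+x|ψ⟩ = (2) / (√2·√20).
P = |2|² / 40 = 4/40.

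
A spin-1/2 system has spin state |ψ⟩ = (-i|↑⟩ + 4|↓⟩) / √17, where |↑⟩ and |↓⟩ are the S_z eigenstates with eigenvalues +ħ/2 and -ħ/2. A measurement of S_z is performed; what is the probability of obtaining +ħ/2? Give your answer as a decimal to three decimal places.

The +ħ/2 outcome corresponds to |↑⟩. Its amplitude in |ψ⟩ is -i/√17.
P = |-i|² / 17 = 1/17.

0.059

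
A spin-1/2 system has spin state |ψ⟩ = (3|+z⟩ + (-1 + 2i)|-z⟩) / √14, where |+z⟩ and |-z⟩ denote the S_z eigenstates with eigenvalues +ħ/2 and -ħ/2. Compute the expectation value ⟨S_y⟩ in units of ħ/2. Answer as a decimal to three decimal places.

0.857

⟨σ_y⟩ = 2 Im(a* b)/(|a|²+|b|²) with a = 3, b = (-1 + 2i).
a* b = (-3 + 6i), so ⟨σ_y⟩ = 12/14.
⟨S_y⟩ = (ħ/2)·⟨σ_y⟩.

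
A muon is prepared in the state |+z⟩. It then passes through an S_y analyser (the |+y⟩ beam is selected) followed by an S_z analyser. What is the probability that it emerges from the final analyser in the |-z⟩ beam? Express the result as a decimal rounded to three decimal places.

First analyser (S_y): from |+z⟩, P(|+y⟩) = 1/2.
After stage 1 the state is |+y⟩; P(|-z⟩) = |⟨-z|+y⟩|² = 1/2.
Joint probability = 1/2 × 1/2 = 0.250.

0.250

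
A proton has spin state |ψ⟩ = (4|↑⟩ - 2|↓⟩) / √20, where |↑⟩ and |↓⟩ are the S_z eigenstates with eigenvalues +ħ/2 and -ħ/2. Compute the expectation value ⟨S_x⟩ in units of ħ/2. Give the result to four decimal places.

-0.8000

⟨σ_x⟩ = 2 Re(a* b)/(|a|²+|b|²) with a = 4, b = -2.
a* b = -8, so ⟨σ_x⟩ = -16/20.
⟨S_x⟩ = (ħ/2)·⟨σ_x⟩.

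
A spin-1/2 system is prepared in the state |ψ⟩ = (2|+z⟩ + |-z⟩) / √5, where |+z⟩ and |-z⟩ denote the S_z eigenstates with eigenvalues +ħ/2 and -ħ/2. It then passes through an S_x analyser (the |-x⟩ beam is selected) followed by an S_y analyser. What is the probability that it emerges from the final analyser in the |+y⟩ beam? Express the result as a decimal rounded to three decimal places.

First analyser (S_x): P(|-x⟩) = |⟨-x|ψ⟩|² = 1/10.
After stage 1 the state is |-x⟩; P(|+y⟩) = |⟨+y|-x⟩|² = 1/2.
Joint probability = 1/10 × 1/2 = 0.050.

0.050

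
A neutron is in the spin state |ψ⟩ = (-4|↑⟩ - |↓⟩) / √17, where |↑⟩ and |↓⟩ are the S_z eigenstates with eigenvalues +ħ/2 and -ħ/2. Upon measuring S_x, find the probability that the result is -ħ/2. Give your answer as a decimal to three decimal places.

|-x⟩ = (|↑⟩ - |↓⟩)/√2, so ⟨-x|ψ⟩ = (-3) / (√2·√17).
P = |-3|² / 34 = 9/34.

0.265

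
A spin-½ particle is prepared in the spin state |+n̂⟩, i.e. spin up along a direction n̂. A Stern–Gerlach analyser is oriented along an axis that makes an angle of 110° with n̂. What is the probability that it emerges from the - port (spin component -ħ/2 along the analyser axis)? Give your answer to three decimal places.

0.671

For spin-½, the probability of finding spin-up along an axis at angle θ to the initial spin direction is cos²(θ/2); spin-down is sin²(θ/2).
θ = 110°, so P = sin²(55°) ≈ 0.671.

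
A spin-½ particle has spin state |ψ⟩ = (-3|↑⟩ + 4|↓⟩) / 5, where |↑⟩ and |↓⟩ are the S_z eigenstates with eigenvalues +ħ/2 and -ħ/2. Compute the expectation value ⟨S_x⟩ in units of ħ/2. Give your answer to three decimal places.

⟨σ_x⟩ = 2 Re(a* b)/(|a|²+|b|²) with a = -3, b = 4.
a* b = -12, so ⟨σ_x⟩ = -24/25.
⟨S_x⟩ = (ħ/2)·⟨σ_x⟩.

-0.960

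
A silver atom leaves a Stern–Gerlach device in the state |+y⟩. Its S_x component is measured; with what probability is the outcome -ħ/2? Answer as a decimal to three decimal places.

In the S_z basis, |+y⟩ = (|+z⟩ + i|-z⟩)/√2 and |-x⟩ = (|+z⟩ - |-z⟩)/√2.
|⟨-x|+y⟩|² = 1/2.

0.500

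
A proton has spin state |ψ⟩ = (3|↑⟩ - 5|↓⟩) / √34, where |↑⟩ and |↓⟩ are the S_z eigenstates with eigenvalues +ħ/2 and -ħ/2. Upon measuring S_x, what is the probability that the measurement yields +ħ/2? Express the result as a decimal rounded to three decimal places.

0.059

|+x⟩ = (|↑⟩ + |↓⟩)/√2, so ⟨+x|ψ⟩ = (-2) / (√2·√34).
P = |-2|² / 68 = 4/68.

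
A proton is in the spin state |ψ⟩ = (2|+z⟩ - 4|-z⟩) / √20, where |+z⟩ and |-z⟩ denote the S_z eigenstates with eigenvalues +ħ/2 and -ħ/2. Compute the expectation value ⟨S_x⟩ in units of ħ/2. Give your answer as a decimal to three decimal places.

-0.800

⟨σ_x⟩ = 2 Re(a* b)/(|a|²+|b|²) with a = 2, b = -4.
a* b = -8, so ⟨σ_x⟩ = -16/20.
⟨S_x⟩ = (ħ/2)·⟨σ_x⟩.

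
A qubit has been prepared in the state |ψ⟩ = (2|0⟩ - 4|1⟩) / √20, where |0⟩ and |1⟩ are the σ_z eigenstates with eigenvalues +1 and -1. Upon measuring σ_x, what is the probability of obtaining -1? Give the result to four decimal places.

|-x⟩ = (|0⟩ - |1⟩)/√2, so ⟨-x|ψ⟩ = (6) / (√2·√20).
P = |6|² / 40 = 36/40.

0.9000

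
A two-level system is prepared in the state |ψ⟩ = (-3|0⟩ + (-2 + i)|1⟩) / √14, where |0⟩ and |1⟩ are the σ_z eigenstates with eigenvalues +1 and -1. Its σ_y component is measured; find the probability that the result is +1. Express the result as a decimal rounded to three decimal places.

|+y⟩ = (|0⟩ + i|1⟩)/√2, so ⟨+y|ψ⟩ = (-2 + 2i) / (√2·√14).
P = |-2 + 2i|² / 28 = 8/28.

0.286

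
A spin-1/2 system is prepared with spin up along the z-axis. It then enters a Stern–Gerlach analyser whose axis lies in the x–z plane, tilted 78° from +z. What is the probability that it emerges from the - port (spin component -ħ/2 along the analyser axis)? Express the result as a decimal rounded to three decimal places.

0.396

For spin-½, the probability of finding spin-up along an axis at angle θ to the initial spin direction is cos²(θ/2); spin-down is sin²(θ/2).
θ = 78°, so P = sin²(39°) ≈ 0.396.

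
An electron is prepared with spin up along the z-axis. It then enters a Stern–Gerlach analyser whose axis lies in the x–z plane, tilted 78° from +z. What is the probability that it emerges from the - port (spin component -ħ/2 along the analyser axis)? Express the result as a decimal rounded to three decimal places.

0.396

For spin-½, the probability of finding spin-up along an axis at angle θ to the initial spin direction is cos²(θ/2); spin-down is sin²(θ/2).
θ = 78°, so P = sin²(39°) ≈ 0.396.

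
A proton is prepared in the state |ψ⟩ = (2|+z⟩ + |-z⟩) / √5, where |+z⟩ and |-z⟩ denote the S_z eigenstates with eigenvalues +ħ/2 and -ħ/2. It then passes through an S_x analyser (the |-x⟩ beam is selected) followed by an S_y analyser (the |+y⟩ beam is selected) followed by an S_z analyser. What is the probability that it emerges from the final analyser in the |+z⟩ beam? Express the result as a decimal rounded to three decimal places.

0.025

First analyser (S_x): P(|-x⟩) = |⟨-x|ψ⟩|² = 1/10.
After stage 1 the state is |-x⟩; P(|+y⟩) = |⟨+y|-x⟩|² = 1/2.
After stage 2 the state is |+y⟩; P(|+z⟩) = |⟨+z|+y⟩|² = 1/2.
Joint probability = 1/10 × 1/2 × 1/2 = 0.025.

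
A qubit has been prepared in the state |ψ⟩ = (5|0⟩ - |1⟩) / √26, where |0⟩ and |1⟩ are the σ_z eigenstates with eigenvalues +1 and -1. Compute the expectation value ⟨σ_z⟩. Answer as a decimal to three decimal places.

0.923

⟨σ_z⟩ = |a|² - |b|² divided by |a|²+|b|², with a, b the |0⟩, |1⟩ amplitudes.
= (25 - 1)/26 = 24/26.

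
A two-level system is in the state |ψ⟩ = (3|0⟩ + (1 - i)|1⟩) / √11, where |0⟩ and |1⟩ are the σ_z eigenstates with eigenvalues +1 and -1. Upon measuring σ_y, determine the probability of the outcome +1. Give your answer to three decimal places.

0.227

|+y⟩ = (|0⟩ + i|1⟩)/√2, so ⟨+y|ψ⟩ = (2 - i) / (√2·√11).
P = |2 - i|² / 22 = 5/22.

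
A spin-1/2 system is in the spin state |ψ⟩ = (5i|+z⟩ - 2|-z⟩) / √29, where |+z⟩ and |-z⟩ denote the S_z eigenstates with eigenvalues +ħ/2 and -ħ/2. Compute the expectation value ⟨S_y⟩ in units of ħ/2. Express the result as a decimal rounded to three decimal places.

0.690

⟨σ_y⟩ = 2 Im(a* b)/(|a|²+|b|²) with a = 5i, b = -2.
a* b = 10i, so ⟨σ_y⟩ = 20/29.
⟨S_y⟩ = (ħ/2)·⟨σ_y⟩.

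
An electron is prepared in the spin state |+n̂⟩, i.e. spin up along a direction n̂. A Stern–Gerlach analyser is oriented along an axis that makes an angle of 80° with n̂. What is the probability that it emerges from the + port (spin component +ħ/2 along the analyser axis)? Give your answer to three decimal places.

For spin-½, the probability of finding spin-up along an axis at angle θ to the initial spin direction is cos²(θ/2); spin-down is sin²(θ/2).
θ = 80°, so P = cos²(40°) ≈ 0.587.

0.587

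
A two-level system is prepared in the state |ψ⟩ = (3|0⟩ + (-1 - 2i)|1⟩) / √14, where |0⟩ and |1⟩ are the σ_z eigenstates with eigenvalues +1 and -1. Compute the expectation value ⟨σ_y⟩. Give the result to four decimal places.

-0.8571

⟨σ_y⟩ = 2 Im(a* b)/(|a|²+|b|²) with a = 3, b = (-1 - 2i).
a* b = (-3 - 6i), so ⟨σ_y⟩ = -12/14.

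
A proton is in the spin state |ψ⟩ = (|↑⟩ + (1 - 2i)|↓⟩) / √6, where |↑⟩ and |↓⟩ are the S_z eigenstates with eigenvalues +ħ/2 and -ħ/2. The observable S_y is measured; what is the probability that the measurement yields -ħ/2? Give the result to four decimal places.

|-y⟩ = (|↑⟩ - i|↓⟩)/√2, so ⟨-y|ψ⟩ = (3 + i) / (√2·√6).
P = |3 + i|² / 12 = 10/12.

0.8333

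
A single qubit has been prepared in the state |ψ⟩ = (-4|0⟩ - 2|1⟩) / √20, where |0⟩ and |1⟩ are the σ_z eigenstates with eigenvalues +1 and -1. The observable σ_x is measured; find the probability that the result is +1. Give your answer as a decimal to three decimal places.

0.900

|+x⟩ = (|0⟩ + |1⟩)/√2, so ⟨+x|ψ⟩ = (-6) / (√2·√20).
P = |-6|² / 40 = 36/40.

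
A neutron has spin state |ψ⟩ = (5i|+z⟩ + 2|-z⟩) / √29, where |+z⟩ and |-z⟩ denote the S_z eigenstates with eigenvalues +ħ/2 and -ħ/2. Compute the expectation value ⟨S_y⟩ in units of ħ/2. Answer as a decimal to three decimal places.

⟨σ_y⟩ = 2 Im(a* b)/(|a|²+|b|²) with a = 5i, b = 2.
a* b = -10i, so ⟨σ_y⟩ = -20/29.
⟨S_y⟩ = (ħ/2)·⟨σ_y⟩.

-0.690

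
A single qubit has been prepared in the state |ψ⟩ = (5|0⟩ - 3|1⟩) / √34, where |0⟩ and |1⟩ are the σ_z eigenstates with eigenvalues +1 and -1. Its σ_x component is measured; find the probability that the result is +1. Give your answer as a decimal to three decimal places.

|+x⟩ = (|0⟩ + |1⟩)/√2, so ⟨+x|ψ⟩ = (2) / (√2·√34).
P = |2|² / 68 = 4/68.

0.059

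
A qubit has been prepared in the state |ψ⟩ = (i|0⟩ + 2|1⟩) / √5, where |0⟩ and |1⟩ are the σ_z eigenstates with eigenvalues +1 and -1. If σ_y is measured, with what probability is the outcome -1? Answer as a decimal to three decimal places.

|-y⟩ = (|0⟩ - i|1⟩)/√2, so ⟨-y|ψ⟩ = (3i) / (√2·√5).
P = |3i|² / 10 = 9/10.

0.900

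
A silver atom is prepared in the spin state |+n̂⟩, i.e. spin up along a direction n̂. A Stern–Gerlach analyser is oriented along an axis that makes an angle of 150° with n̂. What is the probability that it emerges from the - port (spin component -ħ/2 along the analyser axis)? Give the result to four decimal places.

0.9330

For spin-½, the probability of finding spin-up along an axis at angle θ to the initial spin direction is cos²(θ/2); spin-down is sin²(θ/2).
θ = 150°, so P = sin²(75°) ≈ 0.9330.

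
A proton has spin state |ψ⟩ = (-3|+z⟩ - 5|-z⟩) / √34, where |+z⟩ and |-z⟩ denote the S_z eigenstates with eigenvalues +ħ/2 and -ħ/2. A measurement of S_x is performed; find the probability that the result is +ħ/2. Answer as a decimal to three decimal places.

0.941

|+x⟩ = (|+z⟩ + |-z⟩)/√2, so ⟨+x|ψ⟩ = (-8) / (√2·√34).
P = |-8|² / 68 = 64/68.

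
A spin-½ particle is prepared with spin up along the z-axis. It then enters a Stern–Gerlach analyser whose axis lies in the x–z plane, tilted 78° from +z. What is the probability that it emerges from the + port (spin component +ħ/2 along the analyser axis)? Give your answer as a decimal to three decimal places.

For spin-½, the probability of finding spin-up along an axis at angle θ to the initial spin direction is cos²(θ/2); spin-down is sin²(θ/2).
θ = 78°, so P = cos²(39°) ≈ 0.604.

0.604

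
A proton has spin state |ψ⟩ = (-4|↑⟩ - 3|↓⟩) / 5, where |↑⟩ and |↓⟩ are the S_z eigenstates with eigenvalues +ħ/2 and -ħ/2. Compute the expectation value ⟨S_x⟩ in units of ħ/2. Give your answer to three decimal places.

⟨σ_x⟩ = 2 Re(a* b)/(|a|²+|b|²) with a = -4, b = -3.
a* b = 12, so ⟨σ_x⟩ = 24/25.
⟨S_x⟩ = (ħ/2)·⟨σ_x⟩.

0.960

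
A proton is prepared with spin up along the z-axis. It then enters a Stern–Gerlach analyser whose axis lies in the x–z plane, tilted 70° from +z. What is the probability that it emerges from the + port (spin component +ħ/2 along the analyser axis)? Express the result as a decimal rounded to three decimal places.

For spin-½, the probability of finding spin-up along an axis at angle θ to the initial spin direction is cos²(θ/2); spin-down is sin²(θ/2).
θ = 70°, so P = cos²(35°) ≈ 0.671.

0.671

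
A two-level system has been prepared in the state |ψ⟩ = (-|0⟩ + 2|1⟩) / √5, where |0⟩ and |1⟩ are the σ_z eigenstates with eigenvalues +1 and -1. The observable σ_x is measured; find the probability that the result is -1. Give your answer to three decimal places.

0.900

|-x⟩ = (|0⟩ - |1⟩)/√2, so ⟨-x|ψ⟩ = (-3) / (√2·√5).
P = |-3|² / 10 = 9/10.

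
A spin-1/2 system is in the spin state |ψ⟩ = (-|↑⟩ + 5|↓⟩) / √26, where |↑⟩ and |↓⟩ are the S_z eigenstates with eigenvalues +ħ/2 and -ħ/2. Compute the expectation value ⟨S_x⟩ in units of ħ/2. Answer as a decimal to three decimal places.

-0.385

⟨σ_x⟩ = 2 Re(a* b)/(|a|²+|b|²) with a = -1, b = 5.
a* b = -5, so ⟨σ_x⟩ = -10/26.
⟨S_x⟩ = (ħ/2)·⟨σ_x⟩.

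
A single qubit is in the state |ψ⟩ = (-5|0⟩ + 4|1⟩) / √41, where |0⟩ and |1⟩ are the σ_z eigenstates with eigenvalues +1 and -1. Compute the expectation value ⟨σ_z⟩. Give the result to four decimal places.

0.2195

⟨σ_z⟩ = |a|² - |b|² divided by |a|²+|b|², with a, b the |0⟩, |1⟩ amplitudes.
= (25 - 16)/41 = 9/41.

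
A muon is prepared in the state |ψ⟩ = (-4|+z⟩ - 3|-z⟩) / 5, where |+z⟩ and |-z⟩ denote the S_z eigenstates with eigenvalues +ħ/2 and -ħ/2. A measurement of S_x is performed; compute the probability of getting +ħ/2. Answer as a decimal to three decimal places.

0.980

|+x⟩ = (|+z⟩ + |-z⟩)/√2, so ⟨+x|ψ⟩ = (-7) / (√2·5).
P = |-7|² / 50 = 49/50.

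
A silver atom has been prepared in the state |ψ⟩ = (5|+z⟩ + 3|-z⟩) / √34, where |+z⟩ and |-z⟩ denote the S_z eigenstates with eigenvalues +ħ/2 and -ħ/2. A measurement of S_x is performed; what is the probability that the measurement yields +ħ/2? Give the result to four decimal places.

0.9412

|+x⟩ = (|+z⟩ + |-z⟩)/√2, so ⟨+x|ψ⟩ = (8) / (√2·√34).
P = |8|² / 68 = 64/68.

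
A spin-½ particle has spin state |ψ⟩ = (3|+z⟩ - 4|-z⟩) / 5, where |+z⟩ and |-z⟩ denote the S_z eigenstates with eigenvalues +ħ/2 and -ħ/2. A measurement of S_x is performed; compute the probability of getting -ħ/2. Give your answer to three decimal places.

|-x⟩ = (|+z⟩ - |-z⟩)/√2, so ⟨-x|ψ⟩ = (7) / (√2·5).
P = |7|² / 50 = 49/50.

0.980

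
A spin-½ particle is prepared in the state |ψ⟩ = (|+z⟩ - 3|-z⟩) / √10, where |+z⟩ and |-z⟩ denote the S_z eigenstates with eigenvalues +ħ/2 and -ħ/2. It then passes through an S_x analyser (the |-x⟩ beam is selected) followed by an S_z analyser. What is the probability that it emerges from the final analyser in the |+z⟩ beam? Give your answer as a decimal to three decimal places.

First analyser (S_x): P(|-x⟩) = |⟨-x|ψ⟩|² = 16/20.
After stage 1 the state is |-x⟩; P(|+z⟩) = |⟨+z|-x⟩|² = 1/2.
Joint probability = 16/20 × 1/2 = 0.400.

0.400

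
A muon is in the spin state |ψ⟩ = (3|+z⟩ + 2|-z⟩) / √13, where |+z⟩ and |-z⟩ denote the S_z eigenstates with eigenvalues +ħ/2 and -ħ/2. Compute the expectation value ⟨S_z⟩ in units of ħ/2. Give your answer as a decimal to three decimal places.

0.385

⟨σ_z⟩ = |a|² - |b|² divided by |a|²+|b|², with a, b the |+z⟩, |-z⟩ amplitudes.
= (9 - 4)/13 = 5/13.
⟨S_z⟩ = (ħ/2)·⟨σ_z⟩.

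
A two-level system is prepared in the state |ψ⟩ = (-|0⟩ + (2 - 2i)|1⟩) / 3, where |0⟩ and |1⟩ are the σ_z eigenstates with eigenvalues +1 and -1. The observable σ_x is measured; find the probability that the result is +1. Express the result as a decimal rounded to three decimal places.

|+x⟩ = (|0⟩ + |1⟩)/√2, so ⟨+x|ψ⟩ = (1 - 2i) / (√2·3).
P = |1 - 2i|² / 18 = 5/18.

0.278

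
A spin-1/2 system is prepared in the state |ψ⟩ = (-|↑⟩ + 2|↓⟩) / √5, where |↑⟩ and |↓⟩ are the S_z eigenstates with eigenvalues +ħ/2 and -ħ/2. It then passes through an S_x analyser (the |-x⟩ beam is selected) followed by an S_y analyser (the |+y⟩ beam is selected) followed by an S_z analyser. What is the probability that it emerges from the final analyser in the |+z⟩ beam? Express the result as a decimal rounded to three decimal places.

0.225

First analyser (S_x): P(|-x⟩) = |⟨-x|ψ⟩|² = 9/10.
After stage 1 the state is |-x⟩; P(|+y⟩) = |⟨+y|-x⟩|² = 1/2.
After stage 2 the state is |+y⟩; P(|+z⟩) = |⟨+z|+y⟩|² = 1/2.
Joint probability = 9/10 × 1/2 × 1/2 = 0.225.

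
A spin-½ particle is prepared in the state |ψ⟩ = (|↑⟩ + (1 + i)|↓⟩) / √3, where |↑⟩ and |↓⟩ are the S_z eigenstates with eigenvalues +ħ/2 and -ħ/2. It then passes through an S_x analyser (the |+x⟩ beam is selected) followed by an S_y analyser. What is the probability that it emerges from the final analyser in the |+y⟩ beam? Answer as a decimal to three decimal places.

First analyser (S_x): P(|+x⟩) = |⟨+x|ψ⟩|² = 5/6.
After stage 1 the state is |+x⟩; P(|+y⟩) = |⟨+y|+x⟩|² = 1/2.
Joint probability = 5/6 × 1/2 = 0.417.

0.417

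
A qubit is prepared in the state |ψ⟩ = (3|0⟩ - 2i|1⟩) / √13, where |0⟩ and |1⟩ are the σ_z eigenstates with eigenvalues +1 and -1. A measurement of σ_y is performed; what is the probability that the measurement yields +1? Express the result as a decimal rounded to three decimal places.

0.038

|+y⟩ = (|0⟩ + i|1⟩)/√2, so ⟨+y|ψ⟩ = (1) / (√2·√13).
P = |1|² / 26 = 1/26.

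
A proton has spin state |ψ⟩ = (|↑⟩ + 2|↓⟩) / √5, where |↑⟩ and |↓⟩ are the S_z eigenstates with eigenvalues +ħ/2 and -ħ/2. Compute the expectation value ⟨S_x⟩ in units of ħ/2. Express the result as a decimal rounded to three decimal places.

⟨σ_x⟩ = 2 Re(a* b)/(|a|²+|b|²) with a = 1, b = 2.
a* b = 2, so ⟨σ_x⟩ = 4/5.
⟨S_x⟩ = (ħ/2)·⟨σ_x⟩.

0.800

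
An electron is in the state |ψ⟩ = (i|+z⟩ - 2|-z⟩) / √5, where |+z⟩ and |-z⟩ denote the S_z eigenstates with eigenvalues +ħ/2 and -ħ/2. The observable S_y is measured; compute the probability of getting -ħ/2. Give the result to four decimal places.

0.1000

|-y⟩ = (|+z⟩ - i|-z⟩)/√2, so ⟨-y|ψ⟩ = (-i) / (√2·√5).
P = |-i|² / 10 = 1/10.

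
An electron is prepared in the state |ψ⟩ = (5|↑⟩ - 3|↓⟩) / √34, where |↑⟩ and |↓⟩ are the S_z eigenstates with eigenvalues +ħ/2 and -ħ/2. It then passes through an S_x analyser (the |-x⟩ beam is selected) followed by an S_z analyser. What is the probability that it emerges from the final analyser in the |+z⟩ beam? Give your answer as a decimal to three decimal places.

First analyser (S_x): P(|-x⟩) = |⟨-x|ψ⟩|² = 64/68.
After stage 1 the state is |-x⟩; P(|+z⟩) = |⟨+z|-x⟩|² = 1/2.
Joint probability = 64/68 × 1/2 = 0.471.

0.471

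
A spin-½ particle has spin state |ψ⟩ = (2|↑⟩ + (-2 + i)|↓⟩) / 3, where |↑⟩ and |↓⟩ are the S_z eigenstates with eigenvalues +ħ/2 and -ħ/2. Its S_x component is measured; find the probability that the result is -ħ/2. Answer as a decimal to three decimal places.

0.944

|-x⟩ = (|↑⟩ - |↓⟩)/√2, so ⟨-x|ψ⟩ = (4 - i) / (√2·3).
P = |4 - i|² / 18 = 17/18.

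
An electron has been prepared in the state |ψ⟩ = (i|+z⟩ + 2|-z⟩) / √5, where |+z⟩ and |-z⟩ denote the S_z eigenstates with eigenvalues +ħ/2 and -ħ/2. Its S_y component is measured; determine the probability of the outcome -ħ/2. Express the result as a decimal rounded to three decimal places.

|-y⟩ = (|+z⟩ - i|-z⟩)/√2, so ⟨-y|ψ⟩ = (3i) / (√2·√5).
P = |3i|² / 10 = 9/10.

0.900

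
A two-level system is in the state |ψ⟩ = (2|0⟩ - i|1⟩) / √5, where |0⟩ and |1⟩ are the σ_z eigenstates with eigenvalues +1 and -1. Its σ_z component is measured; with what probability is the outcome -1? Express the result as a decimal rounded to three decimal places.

0.200

The -1 outcome corresponds to |1⟩. Its amplitude in |ψ⟩ is -i/√5.
P = |-i|² / 5 = 1/5.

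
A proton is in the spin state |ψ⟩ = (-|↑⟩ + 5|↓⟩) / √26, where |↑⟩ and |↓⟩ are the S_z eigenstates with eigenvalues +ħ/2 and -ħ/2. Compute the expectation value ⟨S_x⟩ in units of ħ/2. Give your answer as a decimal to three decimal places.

-0.385

⟨σ_x⟩ = 2 Re(a* b)/(|a|²+|b|²) with a = -1, b = 5.
a* b = -5, so ⟨σ_x⟩ = -10/26.
⟨S_x⟩ = (ħ/2)·⟨σ_x⟩.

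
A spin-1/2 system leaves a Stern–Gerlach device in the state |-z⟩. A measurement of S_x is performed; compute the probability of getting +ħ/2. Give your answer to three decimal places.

0.500

In the S_z basis, |-z⟩ = |↓⟩ and |+x⟩ = (|↑⟩ + |↓⟩)/√2.
|⟨+x|-z⟩|² = 1/2.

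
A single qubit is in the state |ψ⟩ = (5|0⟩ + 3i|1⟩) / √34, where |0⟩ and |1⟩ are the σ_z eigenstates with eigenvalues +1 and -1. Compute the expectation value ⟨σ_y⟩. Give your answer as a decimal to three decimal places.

0.882

⟨σ_y⟩ = 2 Im(a* b)/(|a|²+|b|²) with a = 5, b = 3i.
a* b = 15i, so ⟨σ_y⟩ = 30/34.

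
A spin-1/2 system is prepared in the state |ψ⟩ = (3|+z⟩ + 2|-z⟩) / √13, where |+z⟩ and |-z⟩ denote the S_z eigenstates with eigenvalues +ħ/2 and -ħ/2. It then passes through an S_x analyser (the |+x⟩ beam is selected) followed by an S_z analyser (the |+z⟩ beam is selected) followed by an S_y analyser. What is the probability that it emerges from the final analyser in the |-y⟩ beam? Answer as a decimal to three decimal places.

0.240

First analyser (S_x): P(|+x⟩) = |⟨+x|ψ⟩|² = 25/26.
After stage 1 the state is |+x⟩; P(|+z⟩) = |⟨+z|+x⟩|² = 1/2.
After stage 2 the state is |+z⟩; P(|-y⟩) = |⟨-y|+z⟩|² = 1/2.
Joint probability = 25/26 × 1/2 × 1/2 = 0.240.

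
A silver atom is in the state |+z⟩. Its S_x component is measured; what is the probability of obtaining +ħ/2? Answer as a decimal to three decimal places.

In the S_z basis, |+z⟩ = |+z⟩ and |+x⟩ = (|+z⟩ + |-z⟩)/√2.
|⟨+x|+z⟩|² = 1/2.

0.500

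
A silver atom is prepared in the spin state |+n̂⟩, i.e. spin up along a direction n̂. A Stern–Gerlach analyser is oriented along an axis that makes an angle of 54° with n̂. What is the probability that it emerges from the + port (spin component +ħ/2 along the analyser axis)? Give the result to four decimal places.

0.7939

For spin-½, the probability of finding spin-up along an axis at angle θ to the initial spin direction is cos²(θ/2); spin-down is sin²(θ/2).
θ = 54°, so P = cos²(27°) ≈ 0.7939.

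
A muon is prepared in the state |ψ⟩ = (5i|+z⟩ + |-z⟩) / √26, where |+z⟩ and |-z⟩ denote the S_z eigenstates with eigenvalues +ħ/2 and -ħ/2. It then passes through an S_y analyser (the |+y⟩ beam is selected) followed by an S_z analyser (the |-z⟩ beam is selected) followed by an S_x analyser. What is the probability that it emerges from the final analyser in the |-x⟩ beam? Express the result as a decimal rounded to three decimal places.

First analyser (S_y): P(|+y⟩) = |⟨+y|ψ⟩|² = 16/52.
After stage 1 the state is |+y⟩; P(|-z⟩) = |⟨-z|+y⟩|² = 1/2.
After stage 2 the state is |-z⟩; P(|-x⟩) = |⟨-x|-z⟩|² = 1/2.
Joint probability = 16/52 × 1/2 × 1/2 = 0.077.

0.077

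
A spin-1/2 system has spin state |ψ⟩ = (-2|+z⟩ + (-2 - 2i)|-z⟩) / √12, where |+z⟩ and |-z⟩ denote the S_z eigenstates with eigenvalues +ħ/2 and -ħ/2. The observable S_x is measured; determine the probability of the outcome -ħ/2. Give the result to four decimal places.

0.1667

|-x⟩ = (|+z⟩ - |-z⟩)/√2, so ⟨-x|ψ⟩ = (2i) / (√2·√12).
P = |2i|² / 24 = 4/24.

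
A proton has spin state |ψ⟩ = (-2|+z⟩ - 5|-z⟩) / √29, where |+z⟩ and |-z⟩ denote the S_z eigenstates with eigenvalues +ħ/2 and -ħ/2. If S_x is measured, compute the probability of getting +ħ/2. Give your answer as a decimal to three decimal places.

0.845

|+x⟩ = (|+z⟩ + |-z⟩)/√2, so ⟨+x|ψ⟩ = (-7) / (√2·√29).
P = |-7|² / 58 = 49/58.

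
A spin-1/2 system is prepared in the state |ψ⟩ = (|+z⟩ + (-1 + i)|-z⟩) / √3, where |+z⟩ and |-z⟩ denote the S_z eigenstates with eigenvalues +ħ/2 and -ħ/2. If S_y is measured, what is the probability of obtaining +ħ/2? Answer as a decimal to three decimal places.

0.833

|+y⟩ = (|+z⟩ + i|-z⟩)/√2, so ⟨+y|ψ⟩ = (2 + i) / (√2·√3).
P = |2 + i|² / 6 = 5/6.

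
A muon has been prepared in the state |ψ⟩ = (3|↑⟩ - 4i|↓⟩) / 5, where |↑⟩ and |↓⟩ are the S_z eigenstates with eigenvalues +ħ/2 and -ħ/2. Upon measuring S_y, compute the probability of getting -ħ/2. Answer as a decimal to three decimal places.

|-y⟩ = (|↑⟩ - i|↓⟩)/√2, so ⟨-y|ψ⟩ = (7) / (√2·5).
P = |7|² / 50 = 49/50.

0.980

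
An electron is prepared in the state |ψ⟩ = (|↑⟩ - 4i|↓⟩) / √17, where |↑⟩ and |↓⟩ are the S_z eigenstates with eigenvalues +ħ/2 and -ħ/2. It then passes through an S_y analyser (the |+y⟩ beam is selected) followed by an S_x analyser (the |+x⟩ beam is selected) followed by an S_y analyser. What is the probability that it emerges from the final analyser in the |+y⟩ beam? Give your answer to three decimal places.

0.066

First analyser (S_y): P(|+y⟩) = |⟨+y|ψ⟩|² = 9/34.
After stage 1 the state is |+y⟩; P(|+x⟩) = |⟨+x|+y⟩|² = 1/2.
After stage 2 the state is |+x⟩; P(|+y⟩) = |⟨+y|+x⟩|² = 1/2.
Joint probability = 9/34 × 1/2 × 1/2 = 0.066.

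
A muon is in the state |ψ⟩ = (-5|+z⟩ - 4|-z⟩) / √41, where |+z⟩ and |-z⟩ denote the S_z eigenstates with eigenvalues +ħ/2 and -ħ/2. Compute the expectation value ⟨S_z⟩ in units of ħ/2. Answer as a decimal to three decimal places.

0.220

⟨σ_z⟩ = |a|² - |b|² divided by |a|²+|b|², with a, b the |+z⟩, |-z⟩ amplitudes.
= (25 - 16)/41 = 9/41.
⟨S_z⟩ = (ħ/2)·⟨σ_z⟩.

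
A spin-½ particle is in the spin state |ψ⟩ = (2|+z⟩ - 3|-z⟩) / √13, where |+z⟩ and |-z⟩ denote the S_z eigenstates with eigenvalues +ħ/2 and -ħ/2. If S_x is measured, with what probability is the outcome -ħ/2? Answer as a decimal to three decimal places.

|-x⟩ = (|+z⟩ - |-z⟩)/√2, so ⟨-x|ψ⟩ = (5) / (√2·√13).
P = |5|² / 26 = 25/26.

0.962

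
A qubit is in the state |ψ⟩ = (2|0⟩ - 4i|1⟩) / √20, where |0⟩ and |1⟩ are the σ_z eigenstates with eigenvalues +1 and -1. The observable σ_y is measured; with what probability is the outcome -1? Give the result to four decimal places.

0.9000

|-y⟩ = (|0⟩ - i|1⟩)/√2, so ⟨-y|ψ⟩ = (6) / (√2·√20).
P = |6|² / 40 = 36/40.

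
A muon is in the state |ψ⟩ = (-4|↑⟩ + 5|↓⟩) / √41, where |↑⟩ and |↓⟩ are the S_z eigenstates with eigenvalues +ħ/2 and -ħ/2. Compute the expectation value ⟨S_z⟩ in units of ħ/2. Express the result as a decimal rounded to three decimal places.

⟨σ_z⟩ = |a|² - |b|² divided by |a|²+|b|², with a, b the |↑⟩, |↓⟩ amplitudes.
= (16 - 25)/41 = -9/41.
⟨S_z⟩ = (ħ/2)·⟨σ_z⟩.

-0.220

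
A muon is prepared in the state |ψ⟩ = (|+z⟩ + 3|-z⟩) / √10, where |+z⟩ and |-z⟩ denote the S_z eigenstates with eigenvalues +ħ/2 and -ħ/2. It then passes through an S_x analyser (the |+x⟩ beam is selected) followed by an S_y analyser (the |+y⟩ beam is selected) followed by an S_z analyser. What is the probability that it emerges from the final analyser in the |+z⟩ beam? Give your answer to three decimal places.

First analyser (S_x): P(|+x⟩) = |⟨+x|ψ⟩|² = 16/20.
After stage 1 the state is |+x⟩; P(|+y⟩) = |⟨+y|+x⟩|² = 1/2.
After stage 2 the state is |+y⟩; P(|+z⟩) = |⟨+z|+y⟩|² = 1/2.
Joint probability = 16/20 × 1/2 × 1/2 = 0.200.

0.200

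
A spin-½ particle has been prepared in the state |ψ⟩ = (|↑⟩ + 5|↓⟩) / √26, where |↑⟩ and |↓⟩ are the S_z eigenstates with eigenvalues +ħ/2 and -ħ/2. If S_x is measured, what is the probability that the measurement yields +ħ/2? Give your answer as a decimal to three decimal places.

0.692

|+x⟩ = (|↑⟩ + |↓⟩)/√2, so ⟨+x|ψ⟩ = (6) / (√2·√26).
P = |6|² / 52 = 36/52.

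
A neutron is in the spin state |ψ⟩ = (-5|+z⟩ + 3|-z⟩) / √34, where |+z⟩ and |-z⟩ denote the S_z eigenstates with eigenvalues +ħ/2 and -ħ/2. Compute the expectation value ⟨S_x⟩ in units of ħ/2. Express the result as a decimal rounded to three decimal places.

-0.882

⟨σ_x⟩ = 2 Re(a* b)/(|a|²+|b|²) with a = -5, b = 3.
a* b = -15, so ⟨σ_x⟩ = -30/34.
⟨S_x⟩ = (ħ/2)·⟨σ_x⟩.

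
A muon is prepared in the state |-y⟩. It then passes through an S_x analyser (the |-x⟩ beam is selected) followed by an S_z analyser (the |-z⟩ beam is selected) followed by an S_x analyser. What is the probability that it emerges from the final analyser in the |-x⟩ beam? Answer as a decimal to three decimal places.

First analyser (S_x): from |-y⟩, P(|-x⟩) = 1/2.
After stage 1 the state is |-x⟩; P(|-z⟩) = |⟨-z|-x⟩|² = 1/2.
After stage 2 the state is |-z⟩; P(|-x⟩) = |⟨-x|-z⟩|² = 1/2.
Joint probability = 1/2 × 1/2 × 1/2 = 0.125.

0.125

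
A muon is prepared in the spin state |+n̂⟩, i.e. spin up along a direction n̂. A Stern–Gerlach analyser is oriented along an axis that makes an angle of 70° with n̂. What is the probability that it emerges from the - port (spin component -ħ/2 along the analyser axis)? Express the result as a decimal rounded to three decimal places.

0.329

For spin-½, the probability of finding spin-up along an axis at angle θ to the initial spin direction is cos²(θ/2); spin-down is sin²(θ/2).
θ = 70°, so P = sin²(35°) ≈ 0.329.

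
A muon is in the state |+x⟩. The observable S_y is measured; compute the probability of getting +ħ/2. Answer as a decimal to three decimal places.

0.500

In the S_z basis, |+x⟩ = (|↑⟩ + |↓⟩)/√2 and |+y⟩ = (|↑⟩ + i|↓⟩)/√2.
|⟨+y|+x⟩|² = 1/2.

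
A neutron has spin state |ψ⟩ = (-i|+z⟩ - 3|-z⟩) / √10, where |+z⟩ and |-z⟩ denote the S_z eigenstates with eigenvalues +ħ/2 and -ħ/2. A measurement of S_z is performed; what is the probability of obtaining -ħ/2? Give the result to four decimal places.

0.9000

The -ħ/2 outcome corresponds to |-z⟩. Its amplitude in |ψ⟩ is -3/√10.
P = |-3|² / 10 = 9/10.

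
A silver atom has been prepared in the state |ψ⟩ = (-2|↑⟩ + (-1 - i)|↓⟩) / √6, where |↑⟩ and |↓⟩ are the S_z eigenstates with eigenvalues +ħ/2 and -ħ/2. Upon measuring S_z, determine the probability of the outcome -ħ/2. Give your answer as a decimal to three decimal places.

0.333

The -ħ/2 outcome corresponds to |↓⟩. Its amplitude in |ψ⟩ is (-1 - i)/√6.
P = |-1 - i|² / 6 = 2/6.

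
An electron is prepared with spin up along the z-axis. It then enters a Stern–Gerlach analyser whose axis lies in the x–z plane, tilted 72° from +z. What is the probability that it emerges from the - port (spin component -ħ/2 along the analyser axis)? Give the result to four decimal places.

For spin-½, the probability of finding spin-up along an axis at angle θ to the initial spin direction is cos²(θ/2); spin-down is sin²(θ/2).
θ = 72°, so P = sin²(36°) ≈ 0.3455.

0.3455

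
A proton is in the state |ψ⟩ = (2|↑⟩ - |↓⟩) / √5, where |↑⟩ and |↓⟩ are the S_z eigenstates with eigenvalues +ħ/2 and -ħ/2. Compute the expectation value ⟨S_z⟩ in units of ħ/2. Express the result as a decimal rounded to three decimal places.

0.600

⟨σ_z⟩ = |a|² - |b|² divided by |a|²+|b|², with a, b the |↑⟩, |↓⟩ amplitudes.
= (4 - 1)/5 = 3/5.
⟨S_z⟩ = (ħ/2)·⟨σ_z⟩.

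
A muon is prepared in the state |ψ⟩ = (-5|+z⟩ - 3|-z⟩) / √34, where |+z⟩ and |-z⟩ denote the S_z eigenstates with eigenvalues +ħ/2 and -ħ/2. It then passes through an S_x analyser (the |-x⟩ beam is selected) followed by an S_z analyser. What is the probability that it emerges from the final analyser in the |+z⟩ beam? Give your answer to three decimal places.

0.029

First analyser (S_x): P(|-x⟩) = |⟨-x|ψ⟩|² = 4/68.
After stage 1 the state is |-x⟩; P(|+z⟩) = |⟨+z|-x⟩|² = 1/2.
Joint probability = 4/68 × 1/2 = 0.029.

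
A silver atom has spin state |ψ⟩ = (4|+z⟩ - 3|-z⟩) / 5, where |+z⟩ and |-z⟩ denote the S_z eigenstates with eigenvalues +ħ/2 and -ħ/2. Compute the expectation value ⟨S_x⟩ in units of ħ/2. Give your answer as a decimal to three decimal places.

-0.960

⟨σ_x⟩ = 2 Re(a* b)/(|a|²+|b|²) with a = 4, b = -3.
a* b = -12, so ⟨σ_x⟩ = -24/25.
⟨S_x⟩ = (ħ/2)·⟨σ_x⟩.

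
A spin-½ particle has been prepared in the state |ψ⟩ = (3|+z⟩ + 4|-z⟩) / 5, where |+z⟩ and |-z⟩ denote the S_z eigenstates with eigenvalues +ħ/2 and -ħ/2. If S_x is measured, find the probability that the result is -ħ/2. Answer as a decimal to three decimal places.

|-x⟩ = (|+z⟩ - |-z⟩)/√2, so ⟨-x|ψ⟩ = (-1) / (√2·5).
P = |-1|² / 50 = 1/50.

0.020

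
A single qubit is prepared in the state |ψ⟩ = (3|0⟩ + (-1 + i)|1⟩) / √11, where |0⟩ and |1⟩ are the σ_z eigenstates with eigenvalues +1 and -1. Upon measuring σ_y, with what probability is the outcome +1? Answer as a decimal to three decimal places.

0.773

|+y⟩ = (|0⟩ + i|1⟩)/√2, so ⟨+y|ψ⟩ = (4 + i) / (√2·√11).
P = |4 + i|² / 22 = 17/22.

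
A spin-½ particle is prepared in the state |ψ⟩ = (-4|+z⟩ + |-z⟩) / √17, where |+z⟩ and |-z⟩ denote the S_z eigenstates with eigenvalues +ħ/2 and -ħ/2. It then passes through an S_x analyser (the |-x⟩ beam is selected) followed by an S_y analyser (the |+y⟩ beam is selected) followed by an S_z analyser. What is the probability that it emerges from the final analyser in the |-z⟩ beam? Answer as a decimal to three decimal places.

First analyser (S_x): P(|-x⟩) = |⟨-x|ψ⟩|² = 25/34.
After stage 1 the state is |-x⟩; P(|+y⟩) = |⟨+y|-x⟩|² = 1/2.
After stage 2 the state is |+y⟩; P(|-z⟩) = |⟨-z|+y⟩|² = 1/2.
Joint probability = 25/34 × 1/2 × 1/2 = 0.184.

0.184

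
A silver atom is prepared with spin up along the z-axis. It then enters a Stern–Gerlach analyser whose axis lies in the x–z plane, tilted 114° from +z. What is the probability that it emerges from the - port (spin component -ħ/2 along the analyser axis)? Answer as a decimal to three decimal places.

For spin-½, the probability of finding spin-up along an axis at angle θ to the initial spin direction is cos²(θ/2); spin-down is sin²(θ/2).
θ = 114°, so P = sin²(57°) ≈ 0.703.

0.703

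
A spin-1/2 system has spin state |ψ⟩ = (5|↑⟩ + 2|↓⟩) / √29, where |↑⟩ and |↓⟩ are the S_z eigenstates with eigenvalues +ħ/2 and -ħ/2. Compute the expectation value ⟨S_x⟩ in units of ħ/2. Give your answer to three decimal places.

0.690

⟨σ_x⟩ = 2 Re(a* b)/(|a|²+|b|²) with a = 5, b = 2.
a* b = 10, so ⟨σ_x⟩ = 20/29.
⟨S_x⟩ = (ħ/2)·⟨σ_x⟩.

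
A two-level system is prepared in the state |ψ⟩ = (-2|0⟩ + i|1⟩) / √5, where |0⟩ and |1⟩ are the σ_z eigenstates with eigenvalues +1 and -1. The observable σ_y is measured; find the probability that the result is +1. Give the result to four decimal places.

|+y⟩ = (|0⟩ + i|1⟩)/√2, so ⟨+y|ψ⟩ = (-1) / (√2·√5).
P = |-1|² / 10 = 1/10.

0.1000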